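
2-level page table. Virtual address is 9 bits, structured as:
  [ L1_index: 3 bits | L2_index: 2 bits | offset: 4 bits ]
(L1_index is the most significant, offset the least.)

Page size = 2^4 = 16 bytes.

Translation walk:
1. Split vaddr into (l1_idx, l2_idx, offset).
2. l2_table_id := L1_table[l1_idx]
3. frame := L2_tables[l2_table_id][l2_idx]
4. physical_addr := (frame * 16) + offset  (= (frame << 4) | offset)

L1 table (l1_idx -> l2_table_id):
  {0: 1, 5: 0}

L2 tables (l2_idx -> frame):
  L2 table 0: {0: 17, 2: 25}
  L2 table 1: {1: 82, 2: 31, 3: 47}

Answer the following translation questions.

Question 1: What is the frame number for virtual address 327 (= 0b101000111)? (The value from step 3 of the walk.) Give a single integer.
vaddr = 327: l1_idx=5, l2_idx=0
L1[5] = 0; L2[0][0] = 17

Answer: 17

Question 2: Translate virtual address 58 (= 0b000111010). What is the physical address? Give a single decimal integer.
vaddr = 58 = 0b000111010
Split: l1_idx=0, l2_idx=3, offset=10
L1[0] = 1
L2[1][3] = 47
paddr = 47 * 16 + 10 = 762

Answer: 762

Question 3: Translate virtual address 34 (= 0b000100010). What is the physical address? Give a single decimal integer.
Answer: 498

Derivation:
vaddr = 34 = 0b000100010
Split: l1_idx=0, l2_idx=2, offset=2
L1[0] = 1
L2[1][2] = 31
paddr = 31 * 16 + 2 = 498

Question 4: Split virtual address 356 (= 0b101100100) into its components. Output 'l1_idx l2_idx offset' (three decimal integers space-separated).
vaddr = 356 = 0b101100100
  top 3 bits -> l1_idx = 5
  next 2 bits -> l2_idx = 2
  bottom 4 bits -> offset = 4

Answer: 5 2 4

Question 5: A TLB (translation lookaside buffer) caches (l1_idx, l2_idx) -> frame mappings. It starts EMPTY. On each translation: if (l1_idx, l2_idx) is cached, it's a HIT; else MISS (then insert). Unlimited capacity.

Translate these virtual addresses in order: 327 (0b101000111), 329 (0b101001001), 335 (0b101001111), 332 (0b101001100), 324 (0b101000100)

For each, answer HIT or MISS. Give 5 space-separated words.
vaddr=327: (5,0) not in TLB -> MISS, insert
vaddr=329: (5,0) in TLB -> HIT
vaddr=335: (5,0) in TLB -> HIT
vaddr=332: (5,0) in TLB -> HIT
vaddr=324: (5,0) in TLB -> HIT

Answer: MISS HIT HIT HIT HIT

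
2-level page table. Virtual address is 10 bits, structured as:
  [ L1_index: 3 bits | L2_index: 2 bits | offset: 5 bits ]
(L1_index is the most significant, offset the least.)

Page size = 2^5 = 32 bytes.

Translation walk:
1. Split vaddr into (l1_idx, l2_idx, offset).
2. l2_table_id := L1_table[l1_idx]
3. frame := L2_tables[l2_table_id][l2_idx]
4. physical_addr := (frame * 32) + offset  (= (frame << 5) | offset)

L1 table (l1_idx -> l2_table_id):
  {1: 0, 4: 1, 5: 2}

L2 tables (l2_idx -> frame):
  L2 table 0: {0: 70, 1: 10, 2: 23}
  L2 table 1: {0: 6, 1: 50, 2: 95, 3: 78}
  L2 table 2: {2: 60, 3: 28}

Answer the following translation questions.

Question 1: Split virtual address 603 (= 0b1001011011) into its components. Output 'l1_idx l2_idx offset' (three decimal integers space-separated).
vaddr = 603 = 0b1001011011
  top 3 bits -> l1_idx = 4
  next 2 bits -> l2_idx = 2
  bottom 5 bits -> offset = 27

Answer: 4 2 27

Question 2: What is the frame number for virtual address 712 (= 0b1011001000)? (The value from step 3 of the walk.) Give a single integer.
Answer: 60

Derivation:
vaddr = 712: l1_idx=5, l2_idx=2
L1[5] = 2; L2[2][2] = 60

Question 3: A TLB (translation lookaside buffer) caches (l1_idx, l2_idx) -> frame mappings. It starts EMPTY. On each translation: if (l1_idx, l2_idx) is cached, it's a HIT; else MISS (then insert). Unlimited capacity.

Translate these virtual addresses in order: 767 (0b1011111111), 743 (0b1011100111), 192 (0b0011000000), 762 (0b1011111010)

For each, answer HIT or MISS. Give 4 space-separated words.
vaddr=767: (5,3) not in TLB -> MISS, insert
vaddr=743: (5,3) in TLB -> HIT
vaddr=192: (1,2) not in TLB -> MISS, insert
vaddr=762: (5,3) in TLB -> HIT

Answer: MISS HIT MISS HIT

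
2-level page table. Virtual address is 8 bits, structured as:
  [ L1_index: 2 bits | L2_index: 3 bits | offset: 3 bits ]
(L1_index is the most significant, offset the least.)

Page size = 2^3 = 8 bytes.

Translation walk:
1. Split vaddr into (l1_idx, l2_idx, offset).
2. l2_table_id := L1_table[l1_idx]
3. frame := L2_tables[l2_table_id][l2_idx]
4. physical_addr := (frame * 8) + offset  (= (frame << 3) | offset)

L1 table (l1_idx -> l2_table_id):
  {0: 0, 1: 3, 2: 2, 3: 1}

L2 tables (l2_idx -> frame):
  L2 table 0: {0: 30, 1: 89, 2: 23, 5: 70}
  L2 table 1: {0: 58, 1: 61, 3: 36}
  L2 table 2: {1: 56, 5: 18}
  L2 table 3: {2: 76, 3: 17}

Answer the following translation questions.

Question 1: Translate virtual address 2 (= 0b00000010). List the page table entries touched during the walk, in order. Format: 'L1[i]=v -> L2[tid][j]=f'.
Answer: L1[0]=0 -> L2[0][0]=30

Derivation:
vaddr = 2 = 0b00000010
Split: l1_idx=0, l2_idx=0, offset=2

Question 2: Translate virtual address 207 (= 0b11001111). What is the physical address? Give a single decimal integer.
Answer: 495

Derivation:
vaddr = 207 = 0b11001111
Split: l1_idx=3, l2_idx=1, offset=7
L1[3] = 1
L2[1][1] = 61
paddr = 61 * 8 + 7 = 495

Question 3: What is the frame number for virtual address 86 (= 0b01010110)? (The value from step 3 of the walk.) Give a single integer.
Answer: 76

Derivation:
vaddr = 86: l1_idx=1, l2_idx=2
L1[1] = 3; L2[3][2] = 76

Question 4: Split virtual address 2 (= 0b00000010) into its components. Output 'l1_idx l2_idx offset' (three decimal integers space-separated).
Answer: 0 0 2

Derivation:
vaddr = 2 = 0b00000010
  top 2 bits -> l1_idx = 0
  next 3 bits -> l2_idx = 0
  bottom 3 bits -> offset = 2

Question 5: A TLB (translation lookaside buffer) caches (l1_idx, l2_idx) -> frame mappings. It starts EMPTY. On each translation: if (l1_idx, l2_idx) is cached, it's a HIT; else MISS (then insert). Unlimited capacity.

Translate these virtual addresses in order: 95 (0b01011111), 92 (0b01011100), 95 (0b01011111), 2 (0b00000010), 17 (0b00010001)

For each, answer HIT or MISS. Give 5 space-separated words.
vaddr=95: (1,3) not in TLB -> MISS, insert
vaddr=92: (1,3) in TLB -> HIT
vaddr=95: (1,3) in TLB -> HIT
vaddr=2: (0,0) not in TLB -> MISS, insert
vaddr=17: (0,2) not in TLB -> MISS, insert

Answer: MISS HIT HIT MISS MISS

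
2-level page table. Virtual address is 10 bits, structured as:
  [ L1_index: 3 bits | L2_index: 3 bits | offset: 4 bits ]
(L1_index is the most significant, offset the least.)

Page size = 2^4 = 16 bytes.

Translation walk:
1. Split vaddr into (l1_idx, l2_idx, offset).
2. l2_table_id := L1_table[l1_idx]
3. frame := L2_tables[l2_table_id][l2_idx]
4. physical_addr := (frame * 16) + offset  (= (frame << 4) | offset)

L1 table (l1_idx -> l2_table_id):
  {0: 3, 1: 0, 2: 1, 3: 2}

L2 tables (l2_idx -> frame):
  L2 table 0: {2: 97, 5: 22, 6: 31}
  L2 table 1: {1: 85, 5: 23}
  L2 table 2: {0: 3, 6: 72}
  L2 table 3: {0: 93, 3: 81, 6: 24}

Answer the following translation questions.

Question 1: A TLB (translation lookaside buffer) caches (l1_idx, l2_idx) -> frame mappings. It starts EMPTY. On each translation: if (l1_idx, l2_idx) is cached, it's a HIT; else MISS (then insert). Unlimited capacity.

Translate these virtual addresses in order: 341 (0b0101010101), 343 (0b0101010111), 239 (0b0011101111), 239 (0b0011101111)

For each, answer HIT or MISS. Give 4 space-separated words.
Answer: MISS HIT MISS HIT

Derivation:
vaddr=341: (2,5) not in TLB -> MISS, insert
vaddr=343: (2,5) in TLB -> HIT
vaddr=239: (1,6) not in TLB -> MISS, insert
vaddr=239: (1,6) in TLB -> HIT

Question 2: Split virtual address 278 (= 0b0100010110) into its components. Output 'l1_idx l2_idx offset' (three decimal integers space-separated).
vaddr = 278 = 0b0100010110
  top 3 bits -> l1_idx = 2
  next 3 bits -> l2_idx = 1
  bottom 4 bits -> offset = 6

Answer: 2 1 6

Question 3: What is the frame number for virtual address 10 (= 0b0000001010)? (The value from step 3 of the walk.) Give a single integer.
vaddr = 10: l1_idx=0, l2_idx=0
L1[0] = 3; L2[3][0] = 93

Answer: 93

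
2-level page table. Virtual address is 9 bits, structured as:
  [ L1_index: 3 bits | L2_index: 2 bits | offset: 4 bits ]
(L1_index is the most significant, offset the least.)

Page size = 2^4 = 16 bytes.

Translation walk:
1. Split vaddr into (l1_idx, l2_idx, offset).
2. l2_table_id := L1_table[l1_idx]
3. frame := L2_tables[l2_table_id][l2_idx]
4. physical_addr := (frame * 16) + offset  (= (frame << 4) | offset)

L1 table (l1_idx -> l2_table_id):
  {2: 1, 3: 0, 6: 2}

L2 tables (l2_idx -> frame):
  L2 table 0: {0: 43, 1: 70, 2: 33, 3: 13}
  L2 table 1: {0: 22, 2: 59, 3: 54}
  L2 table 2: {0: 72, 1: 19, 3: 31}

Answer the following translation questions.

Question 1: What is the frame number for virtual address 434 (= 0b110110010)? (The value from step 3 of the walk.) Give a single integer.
Answer: 31

Derivation:
vaddr = 434: l1_idx=6, l2_idx=3
L1[6] = 2; L2[2][3] = 31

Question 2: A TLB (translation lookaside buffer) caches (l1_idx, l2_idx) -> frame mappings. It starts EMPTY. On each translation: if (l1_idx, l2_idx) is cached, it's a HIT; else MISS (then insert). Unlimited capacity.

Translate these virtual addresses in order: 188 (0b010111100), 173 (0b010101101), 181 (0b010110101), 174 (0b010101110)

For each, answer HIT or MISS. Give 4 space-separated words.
Answer: MISS MISS HIT HIT

Derivation:
vaddr=188: (2,3) not in TLB -> MISS, insert
vaddr=173: (2,2) not in TLB -> MISS, insert
vaddr=181: (2,3) in TLB -> HIT
vaddr=174: (2,2) in TLB -> HIT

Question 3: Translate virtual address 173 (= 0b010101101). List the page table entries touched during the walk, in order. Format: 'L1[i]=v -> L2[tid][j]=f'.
vaddr = 173 = 0b010101101
Split: l1_idx=2, l2_idx=2, offset=13

Answer: L1[2]=1 -> L2[1][2]=59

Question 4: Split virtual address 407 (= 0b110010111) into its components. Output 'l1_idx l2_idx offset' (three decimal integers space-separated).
Answer: 6 1 7

Derivation:
vaddr = 407 = 0b110010111
  top 3 bits -> l1_idx = 6
  next 2 bits -> l2_idx = 1
  bottom 4 bits -> offset = 7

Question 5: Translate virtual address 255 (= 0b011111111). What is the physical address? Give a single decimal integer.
Answer: 223

Derivation:
vaddr = 255 = 0b011111111
Split: l1_idx=3, l2_idx=3, offset=15
L1[3] = 0
L2[0][3] = 13
paddr = 13 * 16 + 15 = 223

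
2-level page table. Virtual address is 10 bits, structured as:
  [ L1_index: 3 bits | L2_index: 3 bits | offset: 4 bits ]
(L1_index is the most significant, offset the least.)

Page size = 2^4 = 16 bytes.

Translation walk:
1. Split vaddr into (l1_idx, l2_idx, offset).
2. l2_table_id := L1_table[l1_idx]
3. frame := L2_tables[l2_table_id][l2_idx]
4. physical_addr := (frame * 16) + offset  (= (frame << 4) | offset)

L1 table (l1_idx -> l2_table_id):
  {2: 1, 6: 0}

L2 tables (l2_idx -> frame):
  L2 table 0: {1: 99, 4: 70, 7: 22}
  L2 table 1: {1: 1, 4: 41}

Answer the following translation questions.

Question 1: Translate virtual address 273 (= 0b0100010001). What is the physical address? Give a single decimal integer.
Answer: 17

Derivation:
vaddr = 273 = 0b0100010001
Split: l1_idx=2, l2_idx=1, offset=1
L1[2] = 1
L2[1][1] = 1
paddr = 1 * 16 + 1 = 17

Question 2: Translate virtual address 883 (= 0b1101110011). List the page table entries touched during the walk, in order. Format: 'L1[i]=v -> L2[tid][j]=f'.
vaddr = 883 = 0b1101110011
Split: l1_idx=6, l2_idx=7, offset=3

Answer: L1[6]=0 -> L2[0][7]=22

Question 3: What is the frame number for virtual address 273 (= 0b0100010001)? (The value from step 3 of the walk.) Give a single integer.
vaddr = 273: l1_idx=2, l2_idx=1
L1[2] = 1; L2[1][1] = 1

Answer: 1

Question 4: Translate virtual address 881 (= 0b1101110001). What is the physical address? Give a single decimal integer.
Answer: 353

Derivation:
vaddr = 881 = 0b1101110001
Split: l1_idx=6, l2_idx=7, offset=1
L1[6] = 0
L2[0][7] = 22
paddr = 22 * 16 + 1 = 353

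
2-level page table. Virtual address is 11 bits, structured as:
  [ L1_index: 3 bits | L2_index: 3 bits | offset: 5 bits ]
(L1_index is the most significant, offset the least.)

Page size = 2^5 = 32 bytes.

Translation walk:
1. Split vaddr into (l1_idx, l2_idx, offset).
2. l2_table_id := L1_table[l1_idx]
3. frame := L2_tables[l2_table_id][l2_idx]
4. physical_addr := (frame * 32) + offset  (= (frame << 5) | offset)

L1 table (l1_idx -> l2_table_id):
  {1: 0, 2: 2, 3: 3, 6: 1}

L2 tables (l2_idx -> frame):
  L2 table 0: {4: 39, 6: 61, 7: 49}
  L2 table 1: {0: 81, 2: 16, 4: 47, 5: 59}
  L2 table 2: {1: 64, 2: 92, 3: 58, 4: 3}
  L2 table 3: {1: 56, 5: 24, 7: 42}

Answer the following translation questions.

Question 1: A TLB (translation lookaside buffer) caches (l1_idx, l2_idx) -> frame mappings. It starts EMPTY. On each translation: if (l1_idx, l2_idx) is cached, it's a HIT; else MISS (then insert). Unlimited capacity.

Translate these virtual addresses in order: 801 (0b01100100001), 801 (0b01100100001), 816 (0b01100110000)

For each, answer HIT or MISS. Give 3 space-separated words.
vaddr=801: (3,1) not in TLB -> MISS, insert
vaddr=801: (3,1) in TLB -> HIT
vaddr=816: (3,1) in TLB -> HIT

Answer: MISS HIT HIT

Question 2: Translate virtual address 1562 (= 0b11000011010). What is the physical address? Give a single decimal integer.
vaddr = 1562 = 0b11000011010
Split: l1_idx=6, l2_idx=0, offset=26
L1[6] = 1
L2[1][0] = 81
paddr = 81 * 32 + 26 = 2618

Answer: 2618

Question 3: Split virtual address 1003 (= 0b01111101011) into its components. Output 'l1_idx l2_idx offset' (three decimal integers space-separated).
Answer: 3 7 11

Derivation:
vaddr = 1003 = 0b01111101011
  top 3 bits -> l1_idx = 3
  next 3 bits -> l2_idx = 7
  bottom 5 bits -> offset = 11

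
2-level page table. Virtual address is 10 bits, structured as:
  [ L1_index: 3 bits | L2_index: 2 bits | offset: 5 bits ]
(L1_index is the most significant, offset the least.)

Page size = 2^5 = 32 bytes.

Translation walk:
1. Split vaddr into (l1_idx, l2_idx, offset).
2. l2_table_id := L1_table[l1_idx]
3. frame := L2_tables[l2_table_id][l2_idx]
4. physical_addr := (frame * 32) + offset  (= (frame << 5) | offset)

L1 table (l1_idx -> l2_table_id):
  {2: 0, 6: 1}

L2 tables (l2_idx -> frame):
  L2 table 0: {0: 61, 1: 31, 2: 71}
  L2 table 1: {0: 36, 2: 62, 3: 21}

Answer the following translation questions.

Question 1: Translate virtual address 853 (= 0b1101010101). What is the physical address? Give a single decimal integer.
vaddr = 853 = 0b1101010101
Split: l1_idx=6, l2_idx=2, offset=21
L1[6] = 1
L2[1][2] = 62
paddr = 62 * 32 + 21 = 2005

Answer: 2005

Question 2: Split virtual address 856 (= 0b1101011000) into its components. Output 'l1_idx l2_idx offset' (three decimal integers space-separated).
vaddr = 856 = 0b1101011000
  top 3 bits -> l1_idx = 6
  next 2 bits -> l2_idx = 2
  bottom 5 bits -> offset = 24

Answer: 6 2 24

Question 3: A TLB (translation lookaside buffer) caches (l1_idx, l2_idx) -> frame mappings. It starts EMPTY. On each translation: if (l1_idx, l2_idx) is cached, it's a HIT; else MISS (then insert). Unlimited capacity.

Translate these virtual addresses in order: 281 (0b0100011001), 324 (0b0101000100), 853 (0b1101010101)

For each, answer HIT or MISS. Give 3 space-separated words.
Answer: MISS MISS MISS

Derivation:
vaddr=281: (2,0) not in TLB -> MISS, insert
vaddr=324: (2,2) not in TLB -> MISS, insert
vaddr=853: (6,2) not in TLB -> MISS, insert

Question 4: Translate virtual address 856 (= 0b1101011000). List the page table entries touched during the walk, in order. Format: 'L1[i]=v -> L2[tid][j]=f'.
vaddr = 856 = 0b1101011000
Split: l1_idx=6, l2_idx=2, offset=24

Answer: L1[6]=1 -> L2[1][2]=62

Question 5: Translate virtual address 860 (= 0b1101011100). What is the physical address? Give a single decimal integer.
Answer: 2012

Derivation:
vaddr = 860 = 0b1101011100
Split: l1_idx=6, l2_idx=2, offset=28
L1[6] = 1
L2[1][2] = 62
paddr = 62 * 32 + 28 = 2012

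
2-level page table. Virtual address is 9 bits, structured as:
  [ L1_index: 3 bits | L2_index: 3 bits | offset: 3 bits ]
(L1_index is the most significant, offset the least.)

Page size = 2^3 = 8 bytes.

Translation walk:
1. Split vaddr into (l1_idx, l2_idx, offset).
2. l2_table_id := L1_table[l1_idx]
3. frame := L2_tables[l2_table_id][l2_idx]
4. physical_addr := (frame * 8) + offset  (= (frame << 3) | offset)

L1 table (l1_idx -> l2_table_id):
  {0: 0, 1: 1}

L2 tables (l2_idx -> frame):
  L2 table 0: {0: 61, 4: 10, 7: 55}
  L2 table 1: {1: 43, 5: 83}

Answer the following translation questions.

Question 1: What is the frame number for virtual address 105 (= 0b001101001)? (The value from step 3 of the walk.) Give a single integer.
Answer: 83

Derivation:
vaddr = 105: l1_idx=1, l2_idx=5
L1[1] = 1; L2[1][5] = 83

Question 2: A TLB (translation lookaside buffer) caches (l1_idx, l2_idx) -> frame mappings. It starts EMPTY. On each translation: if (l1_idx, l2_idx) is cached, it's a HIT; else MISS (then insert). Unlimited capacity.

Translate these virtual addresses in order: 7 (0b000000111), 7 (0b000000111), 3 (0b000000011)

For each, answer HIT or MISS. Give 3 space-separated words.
Answer: MISS HIT HIT

Derivation:
vaddr=7: (0,0) not in TLB -> MISS, insert
vaddr=7: (0,0) in TLB -> HIT
vaddr=3: (0,0) in TLB -> HIT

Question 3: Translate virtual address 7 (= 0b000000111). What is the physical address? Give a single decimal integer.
Answer: 495

Derivation:
vaddr = 7 = 0b000000111
Split: l1_idx=0, l2_idx=0, offset=7
L1[0] = 0
L2[0][0] = 61
paddr = 61 * 8 + 7 = 495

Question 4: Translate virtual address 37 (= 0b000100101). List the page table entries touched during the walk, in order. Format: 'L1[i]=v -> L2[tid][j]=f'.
Answer: L1[0]=0 -> L2[0][4]=10

Derivation:
vaddr = 37 = 0b000100101
Split: l1_idx=0, l2_idx=4, offset=5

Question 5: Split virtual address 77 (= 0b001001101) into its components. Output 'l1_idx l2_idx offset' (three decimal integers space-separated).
Answer: 1 1 5

Derivation:
vaddr = 77 = 0b001001101
  top 3 bits -> l1_idx = 1
  next 3 bits -> l2_idx = 1
  bottom 3 bits -> offset = 5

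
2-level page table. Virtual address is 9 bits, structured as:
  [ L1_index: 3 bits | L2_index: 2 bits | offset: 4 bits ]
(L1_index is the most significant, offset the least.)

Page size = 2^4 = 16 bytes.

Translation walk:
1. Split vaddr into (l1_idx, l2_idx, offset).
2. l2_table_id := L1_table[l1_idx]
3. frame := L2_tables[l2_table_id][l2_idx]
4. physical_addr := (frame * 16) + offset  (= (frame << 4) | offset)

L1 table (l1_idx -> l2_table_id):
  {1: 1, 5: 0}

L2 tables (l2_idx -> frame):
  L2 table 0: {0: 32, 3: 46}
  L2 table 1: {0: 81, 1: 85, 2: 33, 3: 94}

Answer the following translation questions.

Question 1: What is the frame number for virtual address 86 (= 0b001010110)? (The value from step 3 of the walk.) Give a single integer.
vaddr = 86: l1_idx=1, l2_idx=1
L1[1] = 1; L2[1][1] = 85

Answer: 85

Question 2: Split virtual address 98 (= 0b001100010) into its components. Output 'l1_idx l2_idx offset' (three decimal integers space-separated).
vaddr = 98 = 0b001100010
  top 3 bits -> l1_idx = 1
  next 2 bits -> l2_idx = 2
  bottom 4 bits -> offset = 2

Answer: 1 2 2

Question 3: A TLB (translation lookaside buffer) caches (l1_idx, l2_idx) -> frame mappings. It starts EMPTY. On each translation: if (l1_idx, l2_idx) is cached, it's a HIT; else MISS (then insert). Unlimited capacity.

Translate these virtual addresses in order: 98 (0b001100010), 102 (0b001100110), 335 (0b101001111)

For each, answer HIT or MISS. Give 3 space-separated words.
vaddr=98: (1,2) not in TLB -> MISS, insert
vaddr=102: (1,2) in TLB -> HIT
vaddr=335: (5,0) not in TLB -> MISS, insert

Answer: MISS HIT MISS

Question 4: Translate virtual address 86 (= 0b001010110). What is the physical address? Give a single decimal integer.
vaddr = 86 = 0b001010110
Split: l1_idx=1, l2_idx=1, offset=6
L1[1] = 1
L2[1][1] = 85
paddr = 85 * 16 + 6 = 1366

Answer: 1366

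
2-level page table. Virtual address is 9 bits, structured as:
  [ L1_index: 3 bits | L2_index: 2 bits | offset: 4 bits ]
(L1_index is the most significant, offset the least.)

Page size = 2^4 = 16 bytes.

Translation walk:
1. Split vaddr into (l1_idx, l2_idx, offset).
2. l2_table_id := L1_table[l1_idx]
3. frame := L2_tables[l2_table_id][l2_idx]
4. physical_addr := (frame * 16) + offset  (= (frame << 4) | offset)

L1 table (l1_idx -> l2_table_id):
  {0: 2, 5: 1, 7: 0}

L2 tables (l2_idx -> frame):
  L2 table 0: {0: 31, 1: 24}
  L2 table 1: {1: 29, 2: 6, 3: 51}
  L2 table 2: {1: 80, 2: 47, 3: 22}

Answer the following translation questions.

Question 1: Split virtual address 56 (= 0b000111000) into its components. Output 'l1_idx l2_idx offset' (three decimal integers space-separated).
vaddr = 56 = 0b000111000
  top 3 bits -> l1_idx = 0
  next 2 bits -> l2_idx = 3
  bottom 4 bits -> offset = 8

Answer: 0 3 8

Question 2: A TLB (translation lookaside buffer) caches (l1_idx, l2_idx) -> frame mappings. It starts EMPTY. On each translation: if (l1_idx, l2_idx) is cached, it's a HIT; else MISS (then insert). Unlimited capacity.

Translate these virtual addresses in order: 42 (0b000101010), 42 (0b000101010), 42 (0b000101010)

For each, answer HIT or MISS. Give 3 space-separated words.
Answer: MISS HIT HIT

Derivation:
vaddr=42: (0,2) not in TLB -> MISS, insert
vaddr=42: (0,2) in TLB -> HIT
vaddr=42: (0,2) in TLB -> HIT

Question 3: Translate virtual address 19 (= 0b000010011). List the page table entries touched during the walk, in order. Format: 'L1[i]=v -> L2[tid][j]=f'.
vaddr = 19 = 0b000010011
Split: l1_idx=0, l2_idx=1, offset=3

Answer: L1[0]=2 -> L2[2][1]=80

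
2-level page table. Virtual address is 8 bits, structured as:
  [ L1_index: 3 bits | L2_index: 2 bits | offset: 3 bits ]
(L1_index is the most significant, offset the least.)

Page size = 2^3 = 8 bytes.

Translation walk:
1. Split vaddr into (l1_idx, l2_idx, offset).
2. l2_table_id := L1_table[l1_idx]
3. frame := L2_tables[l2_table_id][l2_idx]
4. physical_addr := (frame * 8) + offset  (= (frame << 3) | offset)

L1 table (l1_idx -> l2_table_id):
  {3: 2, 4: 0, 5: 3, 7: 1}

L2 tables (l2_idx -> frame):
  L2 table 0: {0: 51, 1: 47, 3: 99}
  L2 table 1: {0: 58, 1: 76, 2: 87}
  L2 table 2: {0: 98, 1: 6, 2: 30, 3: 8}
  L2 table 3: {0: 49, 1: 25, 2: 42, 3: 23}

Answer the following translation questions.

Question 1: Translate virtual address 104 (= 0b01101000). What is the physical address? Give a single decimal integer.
vaddr = 104 = 0b01101000
Split: l1_idx=3, l2_idx=1, offset=0
L1[3] = 2
L2[2][1] = 6
paddr = 6 * 8 + 0 = 48

Answer: 48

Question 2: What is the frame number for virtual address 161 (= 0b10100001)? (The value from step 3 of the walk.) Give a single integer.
Answer: 49

Derivation:
vaddr = 161: l1_idx=5, l2_idx=0
L1[5] = 3; L2[3][0] = 49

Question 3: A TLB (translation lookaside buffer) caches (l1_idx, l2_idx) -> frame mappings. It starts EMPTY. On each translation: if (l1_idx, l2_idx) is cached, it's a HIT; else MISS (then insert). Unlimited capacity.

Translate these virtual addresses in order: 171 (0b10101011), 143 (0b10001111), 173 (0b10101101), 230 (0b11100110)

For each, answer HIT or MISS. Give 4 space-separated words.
Answer: MISS MISS HIT MISS

Derivation:
vaddr=171: (5,1) not in TLB -> MISS, insert
vaddr=143: (4,1) not in TLB -> MISS, insert
vaddr=173: (5,1) in TLB -> HIT
vaddr=230: (7,0) not in TLB -> MISS, insert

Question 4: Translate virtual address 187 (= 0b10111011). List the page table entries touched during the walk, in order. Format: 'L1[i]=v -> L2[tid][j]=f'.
vaddr = 187 = 0b10111011
Split: l1_idx=5, l2_idx=3, offset=3

Answer: L1[5]=3 -> L2[3][3]=23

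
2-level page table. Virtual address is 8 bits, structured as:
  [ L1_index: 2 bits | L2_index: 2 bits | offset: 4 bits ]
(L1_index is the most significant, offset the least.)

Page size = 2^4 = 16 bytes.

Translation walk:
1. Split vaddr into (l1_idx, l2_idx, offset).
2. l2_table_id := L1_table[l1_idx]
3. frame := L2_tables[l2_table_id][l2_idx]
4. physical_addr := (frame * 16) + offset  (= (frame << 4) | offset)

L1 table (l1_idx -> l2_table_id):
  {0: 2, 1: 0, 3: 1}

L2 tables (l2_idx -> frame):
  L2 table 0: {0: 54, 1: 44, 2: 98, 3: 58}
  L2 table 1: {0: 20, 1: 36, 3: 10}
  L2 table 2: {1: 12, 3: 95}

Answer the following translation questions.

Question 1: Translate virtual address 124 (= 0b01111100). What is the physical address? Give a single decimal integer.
Answer: 940

Derivation:
vaddr = 124 = 0b01111100
Split: l1_idx=1, l2_idx=3, offset=12
L1[1] = 0
L2[0][3] = 58
paddr = 58 * 16 + 12 = 940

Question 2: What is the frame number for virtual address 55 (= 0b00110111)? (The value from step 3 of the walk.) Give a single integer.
vaddr = 55: l1_idx=0, l2_idx=3
L1[0] = 2; L2[2][3] = 95

Answer: 95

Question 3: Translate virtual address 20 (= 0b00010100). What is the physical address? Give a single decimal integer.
vaddr = 20 = 0b00010100
Split: l1_idx=0, l2_idx=1, offset=4
L1[0] = 2
L2[2][1] = 12
paddr = 12 * 16 + 4 = 196

Answer: 196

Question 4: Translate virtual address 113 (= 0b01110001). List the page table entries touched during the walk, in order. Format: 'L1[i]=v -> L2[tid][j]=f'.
vaddr = 113 = 0b01110001
Split: l1_idx=1, l2_idx=3, offset=1

Answer: L1[1]=0 -> L2[0][3]=58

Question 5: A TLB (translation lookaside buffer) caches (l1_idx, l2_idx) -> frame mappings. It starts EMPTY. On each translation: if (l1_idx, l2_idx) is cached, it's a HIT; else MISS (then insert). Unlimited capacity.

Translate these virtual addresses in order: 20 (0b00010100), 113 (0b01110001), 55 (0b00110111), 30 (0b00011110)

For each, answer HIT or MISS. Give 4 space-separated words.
vaddr=20: (0,1) not in TLB -> MISS, insert
vaddr=113: (1,3) not in TLB -> MISS, insert
vaddr=55: (0,3) not in TLB -> MISS, insert
vaddr=30: (0,1) in TLB -> HIT

Answer: MISS MISS MISS HIT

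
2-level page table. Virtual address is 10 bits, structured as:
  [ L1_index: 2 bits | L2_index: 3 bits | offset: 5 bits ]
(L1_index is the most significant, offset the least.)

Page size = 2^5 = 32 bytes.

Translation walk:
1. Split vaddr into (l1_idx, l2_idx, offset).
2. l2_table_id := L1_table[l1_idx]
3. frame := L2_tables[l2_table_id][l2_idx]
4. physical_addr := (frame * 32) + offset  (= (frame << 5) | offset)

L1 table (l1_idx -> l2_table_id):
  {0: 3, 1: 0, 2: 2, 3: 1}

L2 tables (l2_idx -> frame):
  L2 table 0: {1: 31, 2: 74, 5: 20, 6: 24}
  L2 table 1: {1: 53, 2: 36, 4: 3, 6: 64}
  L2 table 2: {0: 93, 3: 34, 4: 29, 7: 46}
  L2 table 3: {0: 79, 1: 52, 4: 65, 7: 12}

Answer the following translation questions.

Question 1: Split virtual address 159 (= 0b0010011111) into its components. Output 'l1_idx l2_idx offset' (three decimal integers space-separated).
Answer: 0 4 31

Derivation:
vaddr = 159 = 0b0010011111
  top 2 bits -> l1_idx = 0
  next 3 bits -> l2_idx = 4
  bottom 5 bits -> offset = 31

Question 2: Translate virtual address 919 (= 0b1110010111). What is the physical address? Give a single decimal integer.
vaddr = 919 = 0b1110010111
Split: l1_idx=3, l2_idx=4, offset=23
L1[3] = 1
L2[1][4] = 3
paddr = 3 * 32 + 23 = 119

Answer: 119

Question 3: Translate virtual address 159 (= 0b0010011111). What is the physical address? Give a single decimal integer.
vaddr = 159 = 0b0010011111
Split: l1_idx=0, l2_idx=4, offset=31
L1[0] = 3
L2[3][4] = 65
paddr = 65 * 32 + 31 = 2111

Answer: 2111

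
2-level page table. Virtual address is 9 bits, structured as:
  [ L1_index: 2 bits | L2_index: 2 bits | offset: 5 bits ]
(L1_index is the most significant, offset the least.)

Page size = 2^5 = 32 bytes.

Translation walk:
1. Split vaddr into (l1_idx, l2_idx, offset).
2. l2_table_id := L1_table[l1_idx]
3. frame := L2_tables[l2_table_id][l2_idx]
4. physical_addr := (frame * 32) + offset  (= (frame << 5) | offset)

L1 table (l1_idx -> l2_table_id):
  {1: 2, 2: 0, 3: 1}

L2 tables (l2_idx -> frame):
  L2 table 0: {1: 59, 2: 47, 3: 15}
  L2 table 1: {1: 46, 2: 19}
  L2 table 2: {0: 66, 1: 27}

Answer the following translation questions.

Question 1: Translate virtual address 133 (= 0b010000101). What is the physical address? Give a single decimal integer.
vaddr = 133 = 0b010000101
Split: l1_idx=1, l2_idx=0, offset=5
L1[1] = 2
L2[2][0] = 66
paddr = 66 * 32 + 5 = 2117

Answer: 2117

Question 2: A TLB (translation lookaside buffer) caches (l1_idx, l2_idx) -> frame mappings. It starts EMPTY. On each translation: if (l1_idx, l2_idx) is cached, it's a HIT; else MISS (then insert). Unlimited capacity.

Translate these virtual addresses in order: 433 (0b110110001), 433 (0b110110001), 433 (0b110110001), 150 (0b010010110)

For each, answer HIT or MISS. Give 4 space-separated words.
Answer: MISS HIT HIT MISS

Derivation:
vaddr=433: (3,1) not in TLB -> MISS, insert
vaddr=433: (3,1) in TLB -> HIT
vaddr=433: (3,1) in TLB -> HIT
vaddr=150: (1,0) not in TLB -> MISS, insert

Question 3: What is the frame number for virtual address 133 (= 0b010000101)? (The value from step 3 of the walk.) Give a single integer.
vaddr = 133: l1_idx=1, l2_idx=0
L1[1] = 2; L2[2][0] = 66

Answer: 66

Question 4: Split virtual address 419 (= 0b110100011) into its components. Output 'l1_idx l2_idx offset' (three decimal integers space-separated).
Answer: 3 1 3

Derivation:
vaddr = 419 = 0b110100011
  top 2 bits -> l1_idx = 3
  next 2 bits -> l2_idx = 1
  bottom 5 bits -> offset = 3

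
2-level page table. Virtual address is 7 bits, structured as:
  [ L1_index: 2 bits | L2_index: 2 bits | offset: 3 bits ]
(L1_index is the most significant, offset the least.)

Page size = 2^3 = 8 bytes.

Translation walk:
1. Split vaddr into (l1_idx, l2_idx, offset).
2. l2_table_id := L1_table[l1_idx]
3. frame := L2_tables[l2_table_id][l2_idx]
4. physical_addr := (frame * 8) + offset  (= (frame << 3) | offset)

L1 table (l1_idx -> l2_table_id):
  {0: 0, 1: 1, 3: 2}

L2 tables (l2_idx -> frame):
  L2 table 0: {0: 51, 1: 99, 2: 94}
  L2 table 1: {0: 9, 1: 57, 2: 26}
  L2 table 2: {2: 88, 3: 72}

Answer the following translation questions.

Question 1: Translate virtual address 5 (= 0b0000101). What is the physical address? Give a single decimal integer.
vaddr = 5 = 0b0000101
Split: l1_idx=0, l2_idx=0, offset=5
L1[0] = 0
L2[0][0] = 51
paddr = 51 * 8 + 5 = 413

Answer: 413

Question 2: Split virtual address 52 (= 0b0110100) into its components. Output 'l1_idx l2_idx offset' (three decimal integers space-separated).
vaddr = 52 = 0b0110100
  top 2 bits -> l1_idx = 1
  next 2 bits -> l2_idx = 2
  bottom 3 bits -> offset = 4

Answer: 1 2 4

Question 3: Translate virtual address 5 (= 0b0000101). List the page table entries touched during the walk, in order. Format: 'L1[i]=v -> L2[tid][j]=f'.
Answer: L1[0]=0 -> L2[0][0]=51

Derivation:
vaddr = 5 = 0b0000101
Split: l1_idx=0, l2_idx=0, offset=5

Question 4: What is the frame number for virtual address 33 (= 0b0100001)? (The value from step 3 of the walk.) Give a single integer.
Answer: 9

Derivation:
vaddr = 33: l1_idx=1, l2_idx=0
L1[1] = 1; L2[1][0] = 9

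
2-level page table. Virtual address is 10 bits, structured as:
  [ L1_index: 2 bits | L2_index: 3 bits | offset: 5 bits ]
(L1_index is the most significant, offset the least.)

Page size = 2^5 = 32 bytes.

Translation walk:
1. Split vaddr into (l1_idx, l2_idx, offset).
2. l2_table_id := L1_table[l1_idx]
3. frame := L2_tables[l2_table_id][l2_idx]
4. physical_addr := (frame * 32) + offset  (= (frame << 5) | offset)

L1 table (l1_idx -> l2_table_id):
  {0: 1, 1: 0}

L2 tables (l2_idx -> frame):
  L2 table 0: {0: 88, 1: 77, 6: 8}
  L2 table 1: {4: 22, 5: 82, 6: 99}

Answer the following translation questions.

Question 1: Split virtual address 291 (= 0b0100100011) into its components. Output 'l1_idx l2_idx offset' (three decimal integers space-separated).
vaddr = 291 = 0b0100100011
  top 2 bits -> l1_idx = 1
  next 3 bits -> l2_idx = 1
  bottom 5 bits -> offset = 3

Answer: 1 1 3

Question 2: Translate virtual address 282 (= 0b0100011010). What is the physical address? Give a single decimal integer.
Answer: 2842

Derivation:
vaddr = 282 = 0b0100011010
Split: l1_idx=1, l2_idx=0, offset=26
L1[1] = 0
L2[0][0] = 88
paddr = 88 * 32 + 26 = 2842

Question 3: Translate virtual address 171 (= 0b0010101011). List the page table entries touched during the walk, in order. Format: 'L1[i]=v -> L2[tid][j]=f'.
Answer: L1[0]=1 -> L2[1][5]=82

Derivation:
vaddr = 171 = 0b0010101011
Split: l1_idx=0, l2_idx=5, offset=11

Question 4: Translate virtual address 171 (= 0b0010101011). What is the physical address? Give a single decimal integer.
Answer: 2635

Derivation:
vaddr = 171 = 0b0010101011
Split: l1_idx=0, l2_idx=5, offset=11
L1[0] = 1
L2[1][5] = 82
paddr = 82 * 32 + 11 = 2635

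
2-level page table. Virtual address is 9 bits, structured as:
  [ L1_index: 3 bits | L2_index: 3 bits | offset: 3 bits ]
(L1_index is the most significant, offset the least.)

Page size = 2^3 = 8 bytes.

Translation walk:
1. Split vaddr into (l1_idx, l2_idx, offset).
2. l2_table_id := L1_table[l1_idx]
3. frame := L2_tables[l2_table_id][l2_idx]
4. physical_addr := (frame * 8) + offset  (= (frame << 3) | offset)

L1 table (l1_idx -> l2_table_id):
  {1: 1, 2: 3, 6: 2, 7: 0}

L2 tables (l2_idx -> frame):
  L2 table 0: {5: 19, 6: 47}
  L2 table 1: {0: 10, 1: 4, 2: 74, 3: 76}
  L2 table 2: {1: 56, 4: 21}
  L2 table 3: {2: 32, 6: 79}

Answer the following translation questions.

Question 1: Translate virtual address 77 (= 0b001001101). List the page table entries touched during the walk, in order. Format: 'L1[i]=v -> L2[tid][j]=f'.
vaddr = 77 = 0b001001101
Split: l1_idx=1, l2_idx=1, offset=5

Answer: L1[1]=1 -> L2[1][1]=4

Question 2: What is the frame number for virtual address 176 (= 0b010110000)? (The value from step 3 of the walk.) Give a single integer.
vaddr = 176: l1_idx=2, l2_idx=6
L1[2] = 3; L2[3][6] = 79

Answer: 79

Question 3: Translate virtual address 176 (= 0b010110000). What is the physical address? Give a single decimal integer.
vaddr = 176 = 0b010110000
Split: l1_idx=2, l2_idx=6, offset=0
L1[2] = 3
L2[3][6] = 79
paddr = 79 * 8 + 0 = 632

Answer: 632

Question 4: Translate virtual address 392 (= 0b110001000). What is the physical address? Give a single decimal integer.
vaddr = 392 = 0b110001000
Split: l1_idx=6, l2_idx=1, offset=0
L1[6] = 2
L2[2][1] = 56
paddr = 56 * 8 + 0 = 448

Answer: 448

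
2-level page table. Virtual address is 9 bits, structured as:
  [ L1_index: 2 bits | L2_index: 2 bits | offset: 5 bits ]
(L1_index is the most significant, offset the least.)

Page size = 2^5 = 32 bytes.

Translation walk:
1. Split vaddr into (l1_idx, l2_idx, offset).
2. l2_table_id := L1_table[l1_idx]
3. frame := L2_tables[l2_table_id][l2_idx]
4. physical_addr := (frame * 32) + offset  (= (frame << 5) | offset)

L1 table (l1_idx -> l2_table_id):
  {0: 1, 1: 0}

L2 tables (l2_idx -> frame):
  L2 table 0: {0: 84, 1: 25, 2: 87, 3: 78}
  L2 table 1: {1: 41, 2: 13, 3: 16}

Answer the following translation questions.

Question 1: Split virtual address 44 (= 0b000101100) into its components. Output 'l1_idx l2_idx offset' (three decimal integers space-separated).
Answer: 0 1 12

Derivation:
vaddr = 44 = 0b000101100
  top 2 bits -> l1_idx = 0
  next 2 bits -> l2_idx = 1
  bottom 5 bits -> offset = 12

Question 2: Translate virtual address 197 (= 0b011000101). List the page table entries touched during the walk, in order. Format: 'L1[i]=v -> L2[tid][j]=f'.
Answer: L1[1]=0 -> L2[0][2]=87

Derivation:
vaddr = 197 = 0b011000101
Split: l1_idx=1, l2_idx=2, offset=5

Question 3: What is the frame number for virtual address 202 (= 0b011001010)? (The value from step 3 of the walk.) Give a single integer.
vaddr = 202: l1_idx=1, l2_idx=2
L1[1] = 0; L2[0][2] = 87

Answer: 87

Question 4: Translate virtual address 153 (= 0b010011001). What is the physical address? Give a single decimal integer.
Answer: 2713

Derivation:
vaddr = 153 = 0b010011001
Split: l1_idx=1, l2_idx=0, offset=25
L1[1] = 0
L2[0][0] = 84
paddr = 84 * 32 + 25 = 2713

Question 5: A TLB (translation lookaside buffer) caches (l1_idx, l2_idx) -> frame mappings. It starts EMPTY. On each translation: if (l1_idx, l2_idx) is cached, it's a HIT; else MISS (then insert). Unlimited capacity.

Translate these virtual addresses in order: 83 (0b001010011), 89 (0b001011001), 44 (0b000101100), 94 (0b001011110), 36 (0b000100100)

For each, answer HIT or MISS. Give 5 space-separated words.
vaddr=83: (0,2) not in TLB -> MISS, insert
vaddr=89: (0,2) in TLB -> HIT
vaddr=44: (0,1) not in TLB -> MISS, insert
vaddr=94: (0,2) in TLB -> HIT
vaddr=36: (0,1) in TLB -> HIT

Answer: MISS HIT MISS HIT HIT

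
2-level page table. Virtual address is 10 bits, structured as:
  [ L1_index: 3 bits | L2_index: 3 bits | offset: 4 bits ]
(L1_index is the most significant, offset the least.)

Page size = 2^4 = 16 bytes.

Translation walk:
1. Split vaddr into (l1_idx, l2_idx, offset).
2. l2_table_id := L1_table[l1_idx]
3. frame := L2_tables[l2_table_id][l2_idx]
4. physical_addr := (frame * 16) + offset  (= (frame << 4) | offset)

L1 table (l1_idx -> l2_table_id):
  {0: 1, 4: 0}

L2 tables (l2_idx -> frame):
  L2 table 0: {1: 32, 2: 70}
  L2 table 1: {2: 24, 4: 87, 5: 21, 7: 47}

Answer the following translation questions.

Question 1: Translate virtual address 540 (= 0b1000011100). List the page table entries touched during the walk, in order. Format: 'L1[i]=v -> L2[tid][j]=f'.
Answer: L1[4]=0 -> L2[0][1]=32

Derivation:
vaddr = 540 = 0b1000011100
Split: l1_idx=4, l2_idx=1, offset=12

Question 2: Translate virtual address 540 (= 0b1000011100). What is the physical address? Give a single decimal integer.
Answer: 524

Derivation:
vaddr = 540 = 0b1000011100
Split: l1_idx=4, l2_idx=1, offset=12
L1[4] = 0
L2[0][1] = 32
paddr = 32 * 16 + 12 = 524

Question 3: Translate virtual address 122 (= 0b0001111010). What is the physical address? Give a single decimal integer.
Answer: 762

Derivation:
vaddr = 122 = 0b0001111010
Split: l1_idx=0, l2_idx=7, offset=10
L1[0] = 1
L2[1][7] = 47
paddr = 47 * 16 + 10 = 762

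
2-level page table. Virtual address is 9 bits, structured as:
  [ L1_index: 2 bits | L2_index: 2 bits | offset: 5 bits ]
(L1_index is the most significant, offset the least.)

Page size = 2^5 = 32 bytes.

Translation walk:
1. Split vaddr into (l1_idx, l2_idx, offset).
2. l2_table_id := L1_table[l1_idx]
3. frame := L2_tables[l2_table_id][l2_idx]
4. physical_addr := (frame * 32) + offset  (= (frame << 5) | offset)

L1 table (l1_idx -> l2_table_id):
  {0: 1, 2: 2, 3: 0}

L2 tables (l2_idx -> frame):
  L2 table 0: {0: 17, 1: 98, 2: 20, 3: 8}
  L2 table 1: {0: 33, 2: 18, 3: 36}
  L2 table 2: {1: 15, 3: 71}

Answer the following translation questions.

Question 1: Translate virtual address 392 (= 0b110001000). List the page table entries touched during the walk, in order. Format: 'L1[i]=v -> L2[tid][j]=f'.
vaddr = 392 = 0b110001000
Split: l1_idx=3, l2_idx=0, offset=8

Answer: L1[3]=0 -> L2[0][0]=17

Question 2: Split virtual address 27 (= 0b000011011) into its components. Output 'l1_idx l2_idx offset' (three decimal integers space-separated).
vaddr = 27 = 0b000011011
  top 2 bits -> l1_idx = 0
  next 2 bits -> l2_idx = 0
  bottom 5 bits -> offset = 27

Answer: 0 0 27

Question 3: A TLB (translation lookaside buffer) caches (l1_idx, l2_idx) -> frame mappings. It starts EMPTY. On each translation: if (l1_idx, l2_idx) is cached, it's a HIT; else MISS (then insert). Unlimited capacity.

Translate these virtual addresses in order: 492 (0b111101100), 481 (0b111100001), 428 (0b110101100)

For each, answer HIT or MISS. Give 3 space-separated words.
Answer: MISS HIT MISS

Derivation:
vaddr=492: (3,3) not in TLB -> MISS, insert
vaddr=481: (3,3) in TLB -> HIT
vaddr=428: (3,1) not in TLB -> MISS, insert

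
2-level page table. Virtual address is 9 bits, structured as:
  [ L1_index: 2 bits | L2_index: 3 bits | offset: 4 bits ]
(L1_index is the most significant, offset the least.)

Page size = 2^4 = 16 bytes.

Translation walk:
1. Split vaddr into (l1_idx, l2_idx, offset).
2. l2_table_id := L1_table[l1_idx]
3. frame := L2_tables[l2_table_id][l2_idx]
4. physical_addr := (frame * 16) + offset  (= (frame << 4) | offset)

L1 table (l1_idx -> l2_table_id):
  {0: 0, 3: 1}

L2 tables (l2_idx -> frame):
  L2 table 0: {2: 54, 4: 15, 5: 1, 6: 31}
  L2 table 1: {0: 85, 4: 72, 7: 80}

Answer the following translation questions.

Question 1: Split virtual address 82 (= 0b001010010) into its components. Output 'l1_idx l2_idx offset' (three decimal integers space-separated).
Answer: 0 5 2

Derivation:
vaddr = 82 = 0b001010010
  top 2 bits -> l1_idx = 0
  next 3 bits -> l2_idx = 5
  bottom 4 bits -> offset = 2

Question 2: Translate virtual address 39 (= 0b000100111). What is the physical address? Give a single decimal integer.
vaddr = 39 = 0b000100111
Split: l1_idx=0, l2_idx=2, offset=7
L1[0] = 0
L2[0][2] = 54
paddr = 54 * 16 + 7 = 871

Answer: 871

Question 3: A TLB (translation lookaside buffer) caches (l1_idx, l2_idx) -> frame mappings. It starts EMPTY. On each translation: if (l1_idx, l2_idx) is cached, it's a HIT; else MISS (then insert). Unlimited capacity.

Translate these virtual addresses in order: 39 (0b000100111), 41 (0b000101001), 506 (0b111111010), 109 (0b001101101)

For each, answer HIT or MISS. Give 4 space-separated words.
vaddr=39: (0,2) not in TLB -> MISS, insert
vaddr=41: (0,2) in TLB -> HIT
vaddr=506: (3,7) not in TLB -> MISS, insert
vaddr=109: (0,6) not in TLB -> MISS, insert

Answer: MISS HIT MISS MISS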